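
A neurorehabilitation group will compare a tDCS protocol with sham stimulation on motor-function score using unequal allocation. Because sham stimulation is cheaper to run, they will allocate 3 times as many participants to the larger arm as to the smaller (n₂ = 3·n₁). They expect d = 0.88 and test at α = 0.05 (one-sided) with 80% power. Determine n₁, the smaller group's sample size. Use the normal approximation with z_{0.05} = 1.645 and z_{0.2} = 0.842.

n₁ = 11

With allocation ratio k = n₂/n₁ = 3, Var(x̄₁−x̄₂) = σ²(1/n₁ + 1/(k·n₁)) = σ²·(k+1)/(k·n₁).
So n₁ = (1 + 1/k)·((z_{α} + z_β)/d)² = 1.333 × (2.487/0.88)².
n₁ = 1.333 × 7.99 = 10.6.
Round up: n₁ = 11, giving n₂ = 3 × 11 = 33.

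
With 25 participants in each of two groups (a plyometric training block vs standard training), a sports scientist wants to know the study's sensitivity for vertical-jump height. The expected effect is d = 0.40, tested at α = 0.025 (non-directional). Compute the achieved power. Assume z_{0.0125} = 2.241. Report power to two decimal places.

power ≈ 0.20

For two equal groups, power = Φ(d·√(n/2) − z_{α/2}).
d·√(n/2) = 0.40 × √(25/2) = 0.40 × 3.536 = 1.414.
z_β = 1.414 − 2.241 = -0.827.
Power = Φ(-0.827) = 0.204.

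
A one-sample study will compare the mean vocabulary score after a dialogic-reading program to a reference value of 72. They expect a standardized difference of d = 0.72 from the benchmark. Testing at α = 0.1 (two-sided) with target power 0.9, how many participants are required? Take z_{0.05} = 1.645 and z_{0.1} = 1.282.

n = 17

For a one-sample test: n = ((z_{α/2} + z_β) / d)².
z_{α/2} + z_β = 1.645 + 1.282 = 2.927.
n = (2.927 / 0.72)² = 4.065² = 16.53.
Round up.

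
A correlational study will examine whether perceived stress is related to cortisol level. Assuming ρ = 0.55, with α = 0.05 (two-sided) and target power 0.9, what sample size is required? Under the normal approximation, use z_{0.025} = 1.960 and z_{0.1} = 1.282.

Fisher's z: C = ½·ln((1+r)/(1−r)) = ½·ln(3.4444) = 0.6184.
n = ((z_{α/2} + z_β)/C)² + 3.
(1.960 + 1.282) / 0.6184 = 3.242 / 0.6184 = 5.243.
n = 5.243² + 3 = 27.48 + 3 = 30.5.
Round up.

n = 31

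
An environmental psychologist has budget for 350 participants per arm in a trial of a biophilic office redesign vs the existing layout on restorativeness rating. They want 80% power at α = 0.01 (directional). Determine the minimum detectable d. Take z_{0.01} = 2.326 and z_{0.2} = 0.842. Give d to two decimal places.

For two independent groups of n = 350 each: d_min = (z_{α} + z_β)·√(2/n).
z-sum = 2.326 + 0.842 = 3.168.
d_min = 3.168 × √(2/350) = 3.168 × 0.0756 = 0.239.

d_min ≈ 0.24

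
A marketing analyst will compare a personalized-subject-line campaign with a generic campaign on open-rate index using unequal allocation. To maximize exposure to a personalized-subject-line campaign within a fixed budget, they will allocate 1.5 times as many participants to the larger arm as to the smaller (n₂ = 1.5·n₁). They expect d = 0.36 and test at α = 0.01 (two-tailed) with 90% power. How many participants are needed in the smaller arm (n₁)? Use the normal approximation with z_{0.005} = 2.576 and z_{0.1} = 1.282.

With allocation ratio k = n₂/n₁ = 1.5, Var(x̄₁−x̄₂) = σ²(1/n₁ + 1/(k·n₁)) = σ²·(k+1)/(k·n₁).
So n₁ = (1 + 1/k)·((z_{α/2} + z_β)/d)² = 1.667 × (3.858/0.36)².
n₁ = 1.667 × 114.85 = 191.4.
Round up: n₁ = 192, giving n₂ = 1.5 × 192 = 288.

n₁ = 192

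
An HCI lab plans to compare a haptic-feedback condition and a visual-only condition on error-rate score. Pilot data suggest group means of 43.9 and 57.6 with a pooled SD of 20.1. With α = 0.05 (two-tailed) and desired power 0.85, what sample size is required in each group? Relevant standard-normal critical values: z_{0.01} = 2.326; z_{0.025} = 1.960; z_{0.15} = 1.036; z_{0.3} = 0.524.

n = 39 per group

Cohen's d = |M₁ − M₂| / SD_pooled = |43.9 − 57.6| / 20.1 = 13.7 / 20.1 = 0.682.
For two independent groups with equal n: n = 2·((z_{α/2} + z_β) / d)².
z_{α/2} + z_β = 1.960 + 1.036 = 2.996.
n = 2 × (2.996 / 0.682)² = 2 × 4.393² = 2 × 19.30 = 38.6.
Round up to the next whole participant.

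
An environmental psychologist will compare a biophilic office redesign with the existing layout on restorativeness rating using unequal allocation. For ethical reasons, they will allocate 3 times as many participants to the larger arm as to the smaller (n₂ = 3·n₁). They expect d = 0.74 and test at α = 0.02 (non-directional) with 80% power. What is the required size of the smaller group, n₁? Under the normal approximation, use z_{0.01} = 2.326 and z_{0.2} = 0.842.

With allocation ratio k = n₂/n₁ = 3, Var(x̄₁−x̄₂) = σ²(1/n₁ + 1/(k·n₁)) = σ²·(k+1)/(k·n₁).
So n₁ = (1 + 1/k)·((z_{α/2} + z_β)/d)² = 1.333 × (3.168/0.74)².
n₁ = 1.333 × 18.33 = 24.4.
Round up: n₁ = 25, giving n₂ = 3 × 25 = 75.

n₁ = 25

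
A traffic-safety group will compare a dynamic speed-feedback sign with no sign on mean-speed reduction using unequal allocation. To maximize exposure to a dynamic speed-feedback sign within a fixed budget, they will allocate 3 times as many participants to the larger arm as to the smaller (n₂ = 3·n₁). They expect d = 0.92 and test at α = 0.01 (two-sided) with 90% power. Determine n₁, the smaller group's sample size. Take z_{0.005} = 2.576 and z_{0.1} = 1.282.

n₁ = 24

With allocation ratio k = n₂/n₁ = 3, Var(x̄₁−x̄₂) = σ²(1/n₁ + 1/(k·n₁)) = σ²·(k+1)/(k·n₁).
So n₁ = (1 + 1/k)·((z_{α/2} + z_β)/d)² = 1.333 × (3.858/0.92)².
n₁ = 1.333 × 17.59 = 23.4.
Round up: n₁ = 24, giving n₂ = 3 × 24 = 72.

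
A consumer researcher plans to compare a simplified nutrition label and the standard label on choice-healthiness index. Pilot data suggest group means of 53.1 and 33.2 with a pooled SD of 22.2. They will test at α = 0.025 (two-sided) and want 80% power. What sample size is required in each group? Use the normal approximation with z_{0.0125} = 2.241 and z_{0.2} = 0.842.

Cohen's d = |M₁ − M₂| / SD_pooled = |53.1 − 33.2| / 22.2 = 19.9 / 22.2 = 0.896.
For two independent groups with equal n: n = 2·((z_{α/2} + z_β) / d)².
z_{α/2} + z_β = 2.241 + 0.842 = 3.083.
n = 2 × (3.083 / 0.896)² = 2 × 3.441² = 2 × 11.84 = 23.7.
Round up to the next whole participant.

n = 24 per group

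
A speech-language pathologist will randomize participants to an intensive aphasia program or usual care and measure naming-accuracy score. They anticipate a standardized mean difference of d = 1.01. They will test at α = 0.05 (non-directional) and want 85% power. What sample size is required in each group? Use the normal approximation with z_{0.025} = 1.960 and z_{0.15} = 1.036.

For two independent groups with equal n: n = 2·((z_{α/2} + z_β) / d)².
z_{α/2} + z_β = 1.960 + 1.036 = 2.996.
n = 2 × (2.996 / 1.01)² = 2 × 2.966² = 2 × 8.80 = 17.6.
Round up to the next whole participant.

n = 18 per group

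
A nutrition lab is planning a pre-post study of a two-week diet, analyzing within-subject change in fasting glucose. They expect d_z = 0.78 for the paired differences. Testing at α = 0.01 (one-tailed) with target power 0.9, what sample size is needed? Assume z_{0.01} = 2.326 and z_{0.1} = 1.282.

n = 22 pairs

For a paired (one-sample on differences) test: n = ((z_{α} + z_β) / d)².
z_{α} + z_β = 2.326 + 1.282 = 3.608.
n = (3.608 / 0.78)² = 4.626² = 21.40.
Round up.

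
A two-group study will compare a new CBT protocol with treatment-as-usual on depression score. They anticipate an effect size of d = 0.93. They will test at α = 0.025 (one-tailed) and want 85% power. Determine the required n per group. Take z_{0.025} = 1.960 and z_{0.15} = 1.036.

n = 21 per group

For two independent groups with equal n: n = 2·((z_{α} + z_β) / d)².
z_{α} + z_β = 1.960 + 1.036 = 2.996.
n = 2 × (2.996 / 0.93)² = 2 × 3.222² = 2 × 10.38 = 20.8.
Round up to the next whole participant.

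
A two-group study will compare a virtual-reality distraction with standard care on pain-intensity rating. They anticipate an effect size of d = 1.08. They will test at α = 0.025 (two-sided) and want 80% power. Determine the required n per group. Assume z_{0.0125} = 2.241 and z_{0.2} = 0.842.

n = 17 per group

For two independent groups with equal n: n = 2·((z_{α/2} + z_β) / d)².
z_{α/2} + z_β = 2.241 + 0.842 = 3.083.
n = 2 × (3.083 / 1.08)² = 2 × 2.855² = 2 × 8.15 = 16.3.
Round up to the next whole participant.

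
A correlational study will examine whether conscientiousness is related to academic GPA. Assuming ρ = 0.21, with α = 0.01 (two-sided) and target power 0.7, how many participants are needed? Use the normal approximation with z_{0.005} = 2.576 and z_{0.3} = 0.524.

Fisher's z: C = ½·ln((1+r)/(1−r)) = ½·ln(1.5316) = 0.2132.
n = ((z_{α/2} + z_β)/C)² + 3.
(2.576 + 0.524) / 0.2132 = 3.100 / 0.2132 = 14.540.
n = 14.540² + 3 = 211.42 + 3 = 214.4.
Round up.

n = 215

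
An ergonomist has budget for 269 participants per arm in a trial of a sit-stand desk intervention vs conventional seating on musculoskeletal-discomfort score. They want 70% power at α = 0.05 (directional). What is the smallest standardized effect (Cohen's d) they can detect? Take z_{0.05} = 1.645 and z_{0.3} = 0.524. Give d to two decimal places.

d_min ≈ 0.19

For two independent groups of n = 269 each: d_min = (z_{α} + z_β)·√(2/n).
z-sum = 1.645 + 0.524 = 2.169.
d_min = 2.169 × √(2/269) = 2.169 × 0.0862 = 0.187.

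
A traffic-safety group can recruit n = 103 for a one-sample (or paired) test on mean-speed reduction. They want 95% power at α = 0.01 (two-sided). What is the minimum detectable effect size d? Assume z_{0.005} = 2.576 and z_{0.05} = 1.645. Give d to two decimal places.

For a single sample (or paired design) of n = 103: d_min = (z_{α/2} + z_β)/√n.
z-sum = 2.576 + 1.645 = 4.221.
d_min = 4.221 / √103 = 4.221 / 10.149 = 0.416.

d_min ≈ 0.42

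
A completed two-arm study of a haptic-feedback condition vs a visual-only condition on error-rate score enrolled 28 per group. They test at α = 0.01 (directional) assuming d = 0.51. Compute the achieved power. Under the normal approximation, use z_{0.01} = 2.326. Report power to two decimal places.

For two equal groups, power = Φ(d·√(n/2) − z_{α}).
d·√(n/2) = 0.51 × √(28/2) = 0.51 × 3.742 = 1.908.
z_β = 1.908 − 2.326 = -0.418.
Power = Φ(-0.418) = 0.338.

power ≈ 0.34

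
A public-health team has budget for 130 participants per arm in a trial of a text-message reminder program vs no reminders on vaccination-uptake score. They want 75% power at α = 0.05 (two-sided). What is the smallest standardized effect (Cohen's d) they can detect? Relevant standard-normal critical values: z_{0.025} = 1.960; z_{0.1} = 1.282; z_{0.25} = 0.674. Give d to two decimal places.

d_min ≈ 0.33

For two independent groups of n = 130 each: d_min = (z_{α/2} + z_β)·√(2/n).
z-sum = 1.960 + 0.674 = 2.634.
d_min = 2.634 × √(2/130) = 2.634 × 0.1240 = 0.327.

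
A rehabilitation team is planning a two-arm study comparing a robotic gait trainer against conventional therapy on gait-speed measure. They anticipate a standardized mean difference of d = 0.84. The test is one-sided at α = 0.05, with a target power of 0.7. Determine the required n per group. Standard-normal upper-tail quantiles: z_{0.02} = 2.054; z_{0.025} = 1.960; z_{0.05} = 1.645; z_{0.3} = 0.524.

n = 14 per group

For two independent groups with equal n: n = 2·((z_{α} + z_β) / d)².
z_{α} + z_β = 1.645 + 0.524 = 2.169.
n = 2 × (2.169 / 0.84)² = 2 × 2.582² = 2 × 6.67 = 13.3.
Round up to the next whole participant.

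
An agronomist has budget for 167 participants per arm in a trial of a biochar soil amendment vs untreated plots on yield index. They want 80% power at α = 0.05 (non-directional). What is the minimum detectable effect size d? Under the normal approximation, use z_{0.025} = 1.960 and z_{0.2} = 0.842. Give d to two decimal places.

For two independent groups of n = 167 each: d_min = (z_{α/2} + z_β)·√(2/n).
z-sum = 1.960 + 0.842 = 2.802.
d_min = 2.802 × √(2/167) = 2.802 × 0.1094 = 0.307.

d_min ≈ 0.31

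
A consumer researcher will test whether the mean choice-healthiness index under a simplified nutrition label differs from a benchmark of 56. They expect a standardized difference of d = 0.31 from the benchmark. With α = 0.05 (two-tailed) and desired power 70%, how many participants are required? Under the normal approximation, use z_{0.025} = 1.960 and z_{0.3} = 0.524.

For a one-sample test: n = ((z_{α/2} + z_β) / d)².
z_{α/2} + z_β = 1.960 + 0.524 = 2.484.
n = (2.484 / 0.31)² = 8.013² = 64.21.
Round up.

n = 65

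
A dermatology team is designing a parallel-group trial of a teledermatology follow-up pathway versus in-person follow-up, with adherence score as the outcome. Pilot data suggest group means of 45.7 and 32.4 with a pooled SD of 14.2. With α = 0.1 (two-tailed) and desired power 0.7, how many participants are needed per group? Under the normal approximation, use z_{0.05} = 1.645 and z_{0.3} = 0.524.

n = 11 per group

Cohen's d = |M₁ − M₂| / SD_pooled = |45.7 − 32.4| / 14.2 = 13.3 / 14.2 = 0.937.
For two independent groups with equal n: n = 2·((z_{α/2} + z_β) / d)².
z_{α/2} + z_β = 1.645 + 0.524 = 2.169.
n = 2 × (2.169 / 0.937)² = 2 × 2.315² = 2 × 5.36 = 10.7.
Round up to the next whole participant.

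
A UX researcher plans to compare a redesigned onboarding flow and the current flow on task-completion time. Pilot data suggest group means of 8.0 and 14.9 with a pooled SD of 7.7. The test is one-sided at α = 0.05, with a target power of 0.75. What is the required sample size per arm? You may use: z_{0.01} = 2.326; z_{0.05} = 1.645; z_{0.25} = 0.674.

Cohen's d = |M₁ − M₂| / SD_pooled = |8.0 − 14.9| / 7.7 = 6.9 / 7.7 = 0.896.
For two independent groups with equal n: n = 2·((z_{α} + z_β) / d)².
z_{α} + z_β = 1.645 + 0.674 = 2.319.
n = 2 × (2.319 / 0.896)² = 2 × 2.588² = 2 × 6.70 = 13.4.
Round up to the next whole participant.

n = 14 per group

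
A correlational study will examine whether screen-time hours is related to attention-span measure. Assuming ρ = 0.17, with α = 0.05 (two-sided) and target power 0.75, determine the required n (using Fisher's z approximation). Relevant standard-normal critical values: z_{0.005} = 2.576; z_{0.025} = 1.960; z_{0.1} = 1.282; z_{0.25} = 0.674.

n = 239

Fisher's z: C = ½·ln((1+r)/(1−r)) = ½·ln(1.4096) = 0.1717.
n = ((z_{α/2} + z_β)/C)² + 3.
(1.960 + 0.674) / 0.1717 = 2.634 / 0.1717 = 15.341.
n = 15.341² + 3 = 235.34 + 3 = 238.3.
Round up.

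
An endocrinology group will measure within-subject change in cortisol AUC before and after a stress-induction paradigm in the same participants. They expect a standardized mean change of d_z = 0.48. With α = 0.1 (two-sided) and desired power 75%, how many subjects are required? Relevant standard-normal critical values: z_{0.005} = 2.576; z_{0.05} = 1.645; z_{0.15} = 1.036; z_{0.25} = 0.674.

n = 24 pairs

For a paired (one-sample on differences) test: n = ((z_{α/2} + z_β) / d)².
z_{α/2} + z_β = 1.645 + 0.674 = 2.319.
n = (2.319 / 0.48)² = 4.831² = 23.34.
Round up.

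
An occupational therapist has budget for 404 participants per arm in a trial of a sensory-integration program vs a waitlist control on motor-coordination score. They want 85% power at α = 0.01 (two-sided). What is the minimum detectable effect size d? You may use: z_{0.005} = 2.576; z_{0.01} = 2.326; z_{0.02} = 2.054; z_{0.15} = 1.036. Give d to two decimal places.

d_min ≈ 0.25

For two independent groups of n = 404 each: d_min = (z_{α/2} + z_β)·√(2/n).
z-sum = 2.576 + 1.036 = 3.612.
d_min = 3.612 × √(2/404) = 3.612 × 0.0704 = 0.254.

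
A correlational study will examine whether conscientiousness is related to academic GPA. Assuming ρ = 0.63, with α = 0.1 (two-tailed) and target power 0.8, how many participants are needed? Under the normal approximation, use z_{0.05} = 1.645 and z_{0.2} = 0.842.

n = 15

Fisher's z: C = ½·ln((1+r)/(1−r)) = ½·ln(4.4054) = 0.7414.
n = ((z_{α/2} + z_β)/C)² + 3.
(1.645 + 0.842) / 0.7414 = 2.487 / 0.7414 = 3.354.
n = 3.354² + 3 = 11.25 + 3 = 14.3.
Round up.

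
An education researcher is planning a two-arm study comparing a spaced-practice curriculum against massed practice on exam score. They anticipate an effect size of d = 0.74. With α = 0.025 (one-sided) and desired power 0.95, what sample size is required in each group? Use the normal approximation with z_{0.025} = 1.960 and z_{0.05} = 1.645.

n = 48 per group

For two independent groups with equal n: n = 2·((z_{α} + z_β) / d)².
z_{α} + z_β = 1.960 + 1.645 = 3.605.
n = 2 × (3.605 / 0.74)² = 2 × 4.872² = 2 × 23.73 = 47.5.
Round up to the next whole participant.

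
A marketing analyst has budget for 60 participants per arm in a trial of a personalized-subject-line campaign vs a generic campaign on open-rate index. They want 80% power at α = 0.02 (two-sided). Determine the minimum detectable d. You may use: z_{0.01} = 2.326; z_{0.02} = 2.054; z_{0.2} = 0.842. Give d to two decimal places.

d_min ≈ 0.58

For two independent groups of n = 60 each: d_min = (z_{α/2} + z_β)·√(2/n).
z-sum = 2.326 + 0.842 = 3.168.
d_min = 3.168 × √(2/60) = 3.168 × 0.1826 = 0.578.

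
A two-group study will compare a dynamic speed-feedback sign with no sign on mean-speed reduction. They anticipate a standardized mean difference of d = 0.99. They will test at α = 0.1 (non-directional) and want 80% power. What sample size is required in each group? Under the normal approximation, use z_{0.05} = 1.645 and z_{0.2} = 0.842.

For two independent groups with equal n: n = 2·((z_{α/2} + z_β) / d)².
z_{α/2} + z_β = 1.645 + 0.842 = 2.487.
n = 2 × (2.487 / 0.99)² = 2 × 2.512² = 2 × 6.31 = 12.6.
Round up to the next whole participant.

n = 13 per group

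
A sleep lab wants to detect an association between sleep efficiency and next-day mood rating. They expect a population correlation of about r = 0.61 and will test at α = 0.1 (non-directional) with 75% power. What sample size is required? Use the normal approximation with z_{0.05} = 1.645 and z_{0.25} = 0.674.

n = 14

Fisher's z: C = ½·ln((1+r)/(1−r)) = ½·ln(4.1282) = 0.7089.
n = ((z_{α/2} + z_β)/C)² + 3.
(1.645 + 0.674) / 0.7089 = 2.319 / 0.7089 = 3.271.
n = 3.271² + 3 = 10.70 + 3 = 13.7.
Round up.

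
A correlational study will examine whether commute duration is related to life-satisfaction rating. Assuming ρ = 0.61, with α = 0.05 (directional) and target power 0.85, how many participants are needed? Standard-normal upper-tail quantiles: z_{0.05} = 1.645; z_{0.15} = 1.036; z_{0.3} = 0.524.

Fisher's z: C = ½·ln((1+r)/(1−r)) = ½·ln(4.1282) = 0.7089.
n = ((z_{α} + z_β)/C)² + 3.
(1.645 + 1.036) / 0.7089 = 2.681 / 0.7089 = 3.782.
n = 3.782² + 3 = 14.30 + 3 = 17.3.
Round up.

n = 18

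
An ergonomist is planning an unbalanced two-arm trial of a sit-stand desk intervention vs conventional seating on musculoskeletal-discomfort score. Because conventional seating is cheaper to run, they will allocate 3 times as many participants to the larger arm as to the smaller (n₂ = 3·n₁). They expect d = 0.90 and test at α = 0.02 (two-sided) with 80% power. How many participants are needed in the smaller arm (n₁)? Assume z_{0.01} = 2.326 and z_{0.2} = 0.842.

With allocation ratio k = n₂/n₁ = 3, Var(x̄₁−x̄₂) = σ²(1/n₁ + 1/(k·n₁)) = σ²·(k+1)/(k·n₁).
So n₁ = (1 + 1/k)·((z_{α/2} + z_β)/d)² = 1.333 × (3.168/0.90)².
n₁ = 1.333 × 12.39 = 16.5.
Round up: n₁ = 17, giving n₂ = 3 × 17 = 51.

n₁ = 17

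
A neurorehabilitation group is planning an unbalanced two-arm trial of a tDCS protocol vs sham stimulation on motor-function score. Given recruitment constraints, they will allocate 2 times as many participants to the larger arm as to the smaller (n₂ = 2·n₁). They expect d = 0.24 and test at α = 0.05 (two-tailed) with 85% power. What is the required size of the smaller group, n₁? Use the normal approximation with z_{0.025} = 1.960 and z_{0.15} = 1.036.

n₁ = 234

With allocation ratio k = n₂/n₁ = 2, Var(x̄₁−x̄₂) = σ²(1/n₁ + 1/(k·n₁)) = σ²·(k+1)/(k·n₁).
So n₁ = (1 + 1/k)·((z_{α/2} + z_β)/d)² = 1.500 × (2.996/0.24)².
n₁ = 1.500 × 155.83 = 233.8.
Round up: n₁ = 234, giving n₂ = 2 × 234 = 468.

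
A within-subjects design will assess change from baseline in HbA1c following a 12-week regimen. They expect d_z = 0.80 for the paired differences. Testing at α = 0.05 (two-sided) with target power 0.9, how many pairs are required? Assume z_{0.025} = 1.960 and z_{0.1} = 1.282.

n = 17 pairs

For a paired (one-sample on differences) test: n = ((z_{α/2} + z_β) / d)².
z_{α/2} + z_β = 1.960 + 1.282 = 3.242.
n = (3.242 / 0.80)² = 4.052² = 16.42.
Round up.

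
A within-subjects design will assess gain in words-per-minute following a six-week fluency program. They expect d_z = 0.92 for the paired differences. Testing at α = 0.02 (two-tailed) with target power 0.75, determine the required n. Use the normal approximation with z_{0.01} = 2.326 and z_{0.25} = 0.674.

n = 11 pairs

For a paired (one-sample on differences) test: n = ((z_{α/2} + z_β) / d)².
z_{α/2} + z_β = 2.326 + 0.674 = 3.000.
n = (3.000 / 0.92)² = 3.261² = 10.63.
Round up.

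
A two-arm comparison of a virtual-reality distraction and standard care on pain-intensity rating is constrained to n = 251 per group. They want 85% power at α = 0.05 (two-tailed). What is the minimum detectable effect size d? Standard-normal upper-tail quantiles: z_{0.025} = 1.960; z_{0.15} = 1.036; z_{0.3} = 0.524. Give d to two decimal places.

For two independent groups of n = 251 each: d_min = (z_{α/2} + z_β)·√(2/n).
z-sum = 1.960 + 1.036 = 2.996.
d_min = 2.996 × √(2/251) = 2.996 × 0.0893 = 0.267.

d_min ≈ 0.27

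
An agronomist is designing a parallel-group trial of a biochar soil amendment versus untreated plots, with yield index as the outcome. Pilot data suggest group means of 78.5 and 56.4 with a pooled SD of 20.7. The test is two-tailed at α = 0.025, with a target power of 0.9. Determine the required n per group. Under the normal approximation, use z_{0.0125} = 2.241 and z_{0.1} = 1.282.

n = 22 per group

Cohen's d = |M₁ − M₂| / SD_pooled = |78.5 − 56.4| / 20.7 = 22.1 / 20.7 = 1.068.
For two independent groups with equal n: n = 2·((z_{α/2} + z_β) / d)².
z_{α/2} + z_β = 2.241 + 1.282 = 3.523.
n = 2 × (3.523 / 1.068)² = 2 × 3.299² = 2 × 10.88 = 21.8.
Round up to the next whole participant.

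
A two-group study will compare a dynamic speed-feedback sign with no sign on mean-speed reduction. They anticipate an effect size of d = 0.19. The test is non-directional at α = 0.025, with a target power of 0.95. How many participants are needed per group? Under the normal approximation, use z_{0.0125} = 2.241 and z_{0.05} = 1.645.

n = 837 per group

For two independent groups with equal n: n = 2·((z_{α/2} + z_β) / d)².
z_{α/2} + z_β = 2.241 + 1.645 = 3.886.
n = 2 × (3.886 / 0.19)² = 2 × 20.453² = 2 × 418.31 = 836.6.
Round up to the next whole participant.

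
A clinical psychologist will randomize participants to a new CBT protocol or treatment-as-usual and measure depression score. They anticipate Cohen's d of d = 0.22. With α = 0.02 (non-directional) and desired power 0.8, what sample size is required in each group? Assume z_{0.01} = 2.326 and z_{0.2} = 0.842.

n = 415 per group

For two independent groups with equal n: n = 2·((z_{α/2} + z_β) / d)².
z_{α/2} + z_β = 2.326 + 0.842 = 3.168.
n = 2 × (3.168 / 0.22)² = 2 × 14.400² = 2 × 207.36 = 414.7.
Round up to the next whole participant.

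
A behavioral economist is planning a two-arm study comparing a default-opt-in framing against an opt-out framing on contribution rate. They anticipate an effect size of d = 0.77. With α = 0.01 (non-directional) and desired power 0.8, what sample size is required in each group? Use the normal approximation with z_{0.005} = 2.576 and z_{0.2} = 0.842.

n = 40 per group

For two independent groups with equal n: n = 2·((z_{α/2} + z_β) / d)².
z_{α/2} + z_β = 2.576 + 0.842 = 3.418.
n = 2 × (3.418 / 0.77)² = 2 × 4.439² = 2 × 19.70 = 39.4.
Round up to the next whole participant.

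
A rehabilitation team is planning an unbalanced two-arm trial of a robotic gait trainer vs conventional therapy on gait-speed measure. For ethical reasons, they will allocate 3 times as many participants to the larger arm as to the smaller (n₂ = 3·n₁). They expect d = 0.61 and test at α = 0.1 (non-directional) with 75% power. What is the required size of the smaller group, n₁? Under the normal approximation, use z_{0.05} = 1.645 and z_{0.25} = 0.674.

With allocation ratio k = n₂/n₁ = 3, Var(x̄₁−x̄₂) = σ²(1/n₁ + 1/(k·n₁)) = σ²·(k+1)/(k·n₁).
So n₁ = (1 + 1/k)·((z_{α/2} + z_β)/d)² = 1.333 × (2.319/0.61)².
n₁ = 1.333 × 14.45 = 19.3.
Round up: n₁ = 20, giving n₂ = 3 × 20 = 60.

n₁ = 20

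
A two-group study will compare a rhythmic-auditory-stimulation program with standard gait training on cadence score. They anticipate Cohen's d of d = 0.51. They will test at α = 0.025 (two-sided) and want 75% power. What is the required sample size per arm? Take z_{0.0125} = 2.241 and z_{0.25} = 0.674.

n = 66 per group

For two independent groups with equal n: n = 2·((z_{α/2} + z_β) / d)².
z_{α/2} + z_β = 2.241 + 0.674 = 2.915.
n = 2 × (2.915 / 0.51)² = 2 × 5.716² = 2 × 32.67 = 65.3.
Round up to the next whole participant.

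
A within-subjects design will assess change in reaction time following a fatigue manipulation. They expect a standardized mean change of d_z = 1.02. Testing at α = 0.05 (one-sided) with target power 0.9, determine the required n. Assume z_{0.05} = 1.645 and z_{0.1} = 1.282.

n = 9 pairs

For a paired (one-sample on differences) test: n = ((z_{α} + z_β) / d)².
z_{α} + z_β = 1.645 + 1.282 = 2.927.
n = (2.927 / 1.02)² = 2.870² = 8.23.
Round up.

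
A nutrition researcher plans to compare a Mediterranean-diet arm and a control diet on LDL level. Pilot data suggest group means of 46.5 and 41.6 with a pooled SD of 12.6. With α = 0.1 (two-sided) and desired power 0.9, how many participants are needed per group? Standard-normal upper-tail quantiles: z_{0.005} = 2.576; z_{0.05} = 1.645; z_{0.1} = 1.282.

Cohen's d = |M₁ − M₂| / SD_pooled = |46.5 − 41.6| / 12.6 = 4.9 / 12.6 = 0.389.
For two independent groups with equal n: n = 2·((z_{α/2} + z_β) / d)².
z_{α/2} + z_β = 1.645 + 1.282 = 2.927.
n = 2 × (2.927 / 0.389)² = 2 × 7.524² = 2 × 56.62 = 113.2.
Round up to the next whole participant.

n = 114 per group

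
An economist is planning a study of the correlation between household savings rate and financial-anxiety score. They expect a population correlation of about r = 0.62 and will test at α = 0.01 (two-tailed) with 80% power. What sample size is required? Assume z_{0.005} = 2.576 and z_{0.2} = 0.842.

n = 26

Fisher's z: C = ½·ln((1+r)/(1−r)) = ½·ln(4.2632) = 0.7250.
n = ((z_{α/2} + z_β)/C)² + 3.
(2.576 + 0.842) / 0.7250 = 3.418 / 0.7250 = 4.714.
n = 4.714² + 3 = 22.23 + 3 = 25.2.
Round up.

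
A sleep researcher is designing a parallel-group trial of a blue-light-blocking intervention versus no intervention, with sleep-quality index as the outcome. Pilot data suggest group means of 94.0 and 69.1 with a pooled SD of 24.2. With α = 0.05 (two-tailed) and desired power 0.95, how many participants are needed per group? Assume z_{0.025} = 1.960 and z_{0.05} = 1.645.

n = 25 per group

Cohen's d = |M₁ − M₂| / SD_pooled = |94.0 − 69.1| / 24.2 = 24.9 / 24.2 = 1.029.
For two independent groups with equal n: n = 2·((z_{α/2} + z_β) / d)².
z_{α/2} + z_β = 1.960 + 1.645 = 3.605.
n = 2 × (3.605 / 1.029)² = 2 × 3.503² = 2 × 12.27 = 24.5.
Round up to the next whole participant.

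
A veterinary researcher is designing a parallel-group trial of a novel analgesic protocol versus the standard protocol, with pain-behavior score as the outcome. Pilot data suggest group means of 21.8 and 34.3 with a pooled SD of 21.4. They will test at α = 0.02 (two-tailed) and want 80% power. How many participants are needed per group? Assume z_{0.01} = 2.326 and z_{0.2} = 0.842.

Cohen's d = |M₁ − M₂| / SD_pooled = |21.8 − 34.3| / 21.4 = 12.5 / 21.4 = 0.584.
For two independent groups with equal n: n = 2·((z_{α/2} + z_β) / d)².
z_{α/2} + z_β = 2.326 + 0.842 = 3.168.
n = 2 × (3.168 / 0.584)² = 2 × 5.425² = 2 × 29.43 = 58.9.
Round up to the next whole participant.

n = 59 per group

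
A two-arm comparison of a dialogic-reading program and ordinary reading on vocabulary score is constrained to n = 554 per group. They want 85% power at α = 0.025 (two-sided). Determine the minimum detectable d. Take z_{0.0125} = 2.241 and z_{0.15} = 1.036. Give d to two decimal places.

d_min ≈ 0.20

For two independent groups of n = 554 each: d_min = (z_{α/2} + z_β)·√(2/n).
z-sum = 2.241 + 1.036 = 3.277.
d_min = 3.277 × √(2/554) = 3.277 × 0.0601 = 0.197.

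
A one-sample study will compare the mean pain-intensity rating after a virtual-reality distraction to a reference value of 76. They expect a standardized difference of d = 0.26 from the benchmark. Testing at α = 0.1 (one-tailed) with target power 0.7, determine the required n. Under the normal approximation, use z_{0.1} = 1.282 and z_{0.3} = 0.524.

n = 49

For a one-sample test: n = ((z_{α} + z_β) / d)².
z_{α} + z_β = 1.282 + 0.524 = 1.806.
n = (1.806 / 0.26)² = 6.946² = 48.25.
Round up.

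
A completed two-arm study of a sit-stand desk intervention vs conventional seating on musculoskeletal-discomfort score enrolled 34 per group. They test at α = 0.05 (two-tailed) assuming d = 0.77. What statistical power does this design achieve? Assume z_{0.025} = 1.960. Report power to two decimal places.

power ≈ 0.89

For two equal groups, power = Φ(d·√(n/2) − z_{α/2}).
d·√(n/2) = 0.77 × √(34/2) = 0.77 × 4.123 = 3.175.
z_β = 3.175 − 1.960 = 1.215.
Power = Φ(1.215) = 0.888.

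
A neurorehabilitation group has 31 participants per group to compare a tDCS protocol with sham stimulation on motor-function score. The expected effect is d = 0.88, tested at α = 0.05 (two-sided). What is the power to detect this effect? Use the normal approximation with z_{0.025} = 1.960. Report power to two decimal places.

For two equal groups, power = Φ(d·√(n/2) − z_{α/2}).
d·√(n/2) = 0.88 × √(31/2) = 0.88 × 3.937 = 3.465.
z_β = 3.465 − 1.960 = 1.505.
Power = Φ(1.505) = 0.934.

power ≈ 0.93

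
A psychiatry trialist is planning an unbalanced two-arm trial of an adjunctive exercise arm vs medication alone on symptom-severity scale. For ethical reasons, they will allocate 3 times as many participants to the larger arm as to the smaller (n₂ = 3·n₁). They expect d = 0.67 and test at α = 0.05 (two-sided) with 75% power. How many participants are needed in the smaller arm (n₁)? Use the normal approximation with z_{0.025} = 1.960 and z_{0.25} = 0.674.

n₁ = 21

With allocation ratio k = n₂/n₁ = 3, Var(x̄₁−x̄₂) = σ²(1/n₁ + 1/(k·n₁)) = σ²·(k+1)/(k·n₁).
So n₁ = (1 + 1/k)·((z_{α/2} + z_β)/d)² = 1.333 × (2.634/0.67)².
n₁ = 1.333 × 15.46 = 20.6.
Round up: n₁ = 21, giving n₂ = 3 × 21 = 63.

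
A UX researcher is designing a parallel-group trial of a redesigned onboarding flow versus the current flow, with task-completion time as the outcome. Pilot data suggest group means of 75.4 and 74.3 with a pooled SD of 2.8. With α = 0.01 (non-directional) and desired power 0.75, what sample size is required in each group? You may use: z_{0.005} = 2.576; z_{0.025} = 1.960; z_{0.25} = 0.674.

n = 137 per group

Cohen's d = |M₁ − M₂| / SD_pooled = |75.4 − 74.3| / 2.8 = 1.1 / 2.8 = 0.393.
For two independent groups with equal n: n = 2·((z_{α/2} + z_β) / d)².
z_{α/2} + z_β = 2.576 + 0.674 = 3.250.
n = 2 × (3.250 / 0.393)² = 2 × 8.270² = 2 × 68.39 = 136.8.
Round up to the next whole participant.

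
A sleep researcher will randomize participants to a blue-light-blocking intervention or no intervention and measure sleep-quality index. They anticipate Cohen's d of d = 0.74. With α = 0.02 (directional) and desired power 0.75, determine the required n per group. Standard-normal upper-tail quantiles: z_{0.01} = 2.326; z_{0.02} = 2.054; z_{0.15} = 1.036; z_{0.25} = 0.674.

For two independent groups with equal n: n = 2·((z_{α} + z_β) / d)².
z_{α} + z_β = 2.054 + 0.674 = 2.728.
n = 2 × (2.728 / 0.74)² = 2 × 3.686² = 2 × 13.59 = 27.2.
Round up to the next whole participant.

n = 28 per group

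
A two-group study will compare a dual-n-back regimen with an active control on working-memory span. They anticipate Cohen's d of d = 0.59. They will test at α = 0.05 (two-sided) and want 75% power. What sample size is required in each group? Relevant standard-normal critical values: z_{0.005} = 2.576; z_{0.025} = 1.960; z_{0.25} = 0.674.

For two independent groups with equal n: n = 2·((z_{α/2} + z_β) / d)².
z_{α/2} + z_β = 1.960 + 0.674 = 2.634.
n = 2 × (2.634 / 0.59)² = 2 × 4.464² = 2 × 19.93 = 39.9.
Round up to the next whole participant.

n = 40 per group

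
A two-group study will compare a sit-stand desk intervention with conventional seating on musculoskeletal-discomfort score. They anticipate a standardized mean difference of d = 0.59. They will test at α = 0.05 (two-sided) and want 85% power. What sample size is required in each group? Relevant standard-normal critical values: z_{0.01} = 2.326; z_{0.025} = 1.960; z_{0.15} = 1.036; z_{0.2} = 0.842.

For two independent groups with equal n: n = 2·((z_{α/2} + z_β) / d)².
z_{α/2} + z_β = 1.960 + 1.036 = 2.996.
n = 2 × (2.996 / 0.59)² = 2 × 5.078² = 2 × 25.79 = 51.6.
Round up to the next whole participant.

n = 52 per group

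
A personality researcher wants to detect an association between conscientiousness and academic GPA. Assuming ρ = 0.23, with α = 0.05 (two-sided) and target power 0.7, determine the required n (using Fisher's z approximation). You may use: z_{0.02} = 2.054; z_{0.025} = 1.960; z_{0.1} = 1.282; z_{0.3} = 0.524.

n = 116

Fisher's z: C = ½·ln((1+r)/(1−r)) = ½·ln(1.5974) = 0.2342.
n = ((z_{α/2} + z_β)/C)² + 3.
(1.960 + 0.524) / 0.2342 = 2.484 / 0.2342 = 10.606.
n = 10.606² + 3 = 112.49 + 3 = 115.5.
Round up.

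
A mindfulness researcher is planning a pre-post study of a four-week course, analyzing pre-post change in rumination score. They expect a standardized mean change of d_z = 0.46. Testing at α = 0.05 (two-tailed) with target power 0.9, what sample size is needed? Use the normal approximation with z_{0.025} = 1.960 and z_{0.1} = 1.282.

For a paired (one-sample on differences) test: n = ((z_{α/2} + z_β) / d)².
z_{α/2} + z_β = 1.960 + 1.282 = 3.242.
n = (3.242 / 0.46)² = 7.048² = 49.67.
Round up.

n = 50 pairs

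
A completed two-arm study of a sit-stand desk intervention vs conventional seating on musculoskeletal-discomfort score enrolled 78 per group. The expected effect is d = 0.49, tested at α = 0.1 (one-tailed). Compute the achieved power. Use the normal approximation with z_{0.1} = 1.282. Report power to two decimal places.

power ≈ 0.96

For two equal groups, power = Φ(d·√(n/2) − z_{α}).
d·√(n/2) = 0.49 × √(78/2) = 0.49 × 6.245 = 3.060.
z_β = 3.060 − 1.282 = 1.778.
Power = Φ(1.778) = 0.962.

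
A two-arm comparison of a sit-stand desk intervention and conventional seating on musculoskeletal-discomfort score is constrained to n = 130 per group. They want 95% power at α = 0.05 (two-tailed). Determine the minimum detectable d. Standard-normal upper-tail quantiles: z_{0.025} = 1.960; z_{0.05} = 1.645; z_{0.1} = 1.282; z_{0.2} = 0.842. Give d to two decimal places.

For two independent groups of n = 130 each: d_min = (z_{α/2} + z_β)·√(2/n).
z-sum = 1.960 + 1.645 = 3.605.
d_min = 3.605 × √(2/130) = 3.605 × 0.1240 = 0.447.

d_min ≈ 0.45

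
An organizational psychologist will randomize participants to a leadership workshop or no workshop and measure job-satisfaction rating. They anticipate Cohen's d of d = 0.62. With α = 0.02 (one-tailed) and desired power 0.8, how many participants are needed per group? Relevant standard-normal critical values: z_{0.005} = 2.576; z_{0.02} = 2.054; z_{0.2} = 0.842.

n = 44 per group

For two independent groups with equal n: n = 2·((z_{α} + z_β) / d)².
z_{α} + z_β = 2.054 + 0.842 = 2.896.
n = 2 × (2.896 / 0.62)² = 2 × 4.671² = 2 × 21.82 = 43.6.
Round up to the next whole participant.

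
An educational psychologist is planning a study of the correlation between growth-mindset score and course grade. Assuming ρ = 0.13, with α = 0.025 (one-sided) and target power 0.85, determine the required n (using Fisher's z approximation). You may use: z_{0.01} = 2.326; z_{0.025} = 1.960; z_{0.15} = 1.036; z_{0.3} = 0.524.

Fisher's z: C = ½·ln((1+r)/(1−r)) = ½·ln(1.2989) = 0.1307.
n = ((z_{α} + z_β)/C)² + 3.
(1.960 + 1.036) / 0.1307 = 2.996 / 0.1307 = 22.923.
n = 22.923² + 3 = 525.45 + 3 = 528.5.
Round up.

n = 529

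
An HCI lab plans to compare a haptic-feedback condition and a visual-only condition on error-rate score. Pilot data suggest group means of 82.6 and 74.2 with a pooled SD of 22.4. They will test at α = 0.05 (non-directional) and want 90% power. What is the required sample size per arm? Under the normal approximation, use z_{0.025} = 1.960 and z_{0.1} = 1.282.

Cohen's d = |M₁ − M₂| / SD_pooled = |82.6 − 74.2| / 22.4 = 8.4 / 22.4 = 0.375.
For two independent groups with equal n: n = 2·((z_{α/2} + z_β) / d)².
z_{α/2} + z_β = 1.960 + 1.282 = 3.242.
n = 2 × (3.242 / 0.375)² = 2 × 8.645² = 2 × 74.74 = 149.5.
Round up to the next whole participant.

n = 150 per group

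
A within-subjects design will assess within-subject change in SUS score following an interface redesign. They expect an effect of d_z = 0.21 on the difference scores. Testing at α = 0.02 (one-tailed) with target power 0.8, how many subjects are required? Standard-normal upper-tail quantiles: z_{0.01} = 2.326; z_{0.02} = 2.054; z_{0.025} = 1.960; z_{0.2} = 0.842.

For a paired (one-sample on differences) test: n = ((z_{α} + z_β) / d)².
z_{α} + z_β = 2.054 + 0.842 = 2.896.
n = (2.896 / 0.21)² = 13.790² = 190.18.
Round up.

n = 191 pairs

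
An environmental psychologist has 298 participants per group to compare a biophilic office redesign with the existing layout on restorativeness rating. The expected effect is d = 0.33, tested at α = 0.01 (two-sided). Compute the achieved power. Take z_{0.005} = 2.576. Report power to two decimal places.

For two equal groups, power = Φ(d·√(n/2) − z_{α/2}).
d·√(n/2) = 0.33 × √(298/2) = 0.33 × 12.207 = 4.028.
z_β = 4.028 − 2.576 = 1.452.
Power = Φ(1.452) = 0.927.

power ≈ 0.93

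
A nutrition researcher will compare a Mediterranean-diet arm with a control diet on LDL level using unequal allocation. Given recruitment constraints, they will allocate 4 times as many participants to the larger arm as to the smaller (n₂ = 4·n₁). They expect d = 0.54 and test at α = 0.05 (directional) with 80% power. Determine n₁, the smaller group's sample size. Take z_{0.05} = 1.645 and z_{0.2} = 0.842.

With allocation ratio k = n₂/n₁ = 4, Var(x̄₁−x̄₂) = σ²(1/n₁ + 1/(k·n₁)) = σ²·(k+1)/(k·n₁).
So n₁ = (1 + 1/k)·((z_{α} + z_β)/d)² = 1.250 × (2.487/0.54)².
n₁ = 1.250 × 21.21 = 26.5.
Round up: n₁ = 27, giving n₂ = 4 × 27 = 108.

n₁ = 27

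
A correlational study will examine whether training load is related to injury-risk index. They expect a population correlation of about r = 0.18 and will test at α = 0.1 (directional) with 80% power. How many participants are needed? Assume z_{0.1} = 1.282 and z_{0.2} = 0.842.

n = 140

Fisher's z: C = ½·ln((1+r)/(1−r)) = ½·ln(1.4390) = 0.1820.
n = ((z_{α} + z_β)/C)² + 3.
(1.282 + 0.842) / 0.1820 = 2.124 / 0.1820 = 11.670.
n = 11.670² + 3 = 136.20 + 3 = 139.2.
Round up.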